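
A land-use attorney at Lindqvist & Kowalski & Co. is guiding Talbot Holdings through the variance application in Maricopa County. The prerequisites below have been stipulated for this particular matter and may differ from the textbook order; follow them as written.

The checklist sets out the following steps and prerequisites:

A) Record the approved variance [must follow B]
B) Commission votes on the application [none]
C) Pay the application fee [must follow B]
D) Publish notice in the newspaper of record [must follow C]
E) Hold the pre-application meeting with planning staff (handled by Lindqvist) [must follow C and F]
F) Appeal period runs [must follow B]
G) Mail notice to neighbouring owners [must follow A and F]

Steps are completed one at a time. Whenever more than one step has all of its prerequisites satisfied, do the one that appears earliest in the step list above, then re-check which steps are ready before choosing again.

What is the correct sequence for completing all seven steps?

B → A → C → D → F → E → G

B is the only step with nothing outstanding, so it goes first.
Now A, C and F have their prerequisites met. A is listed earlier, so A next.
Ready: C and F. C is listed earlier → C.
D now also ready, so the ready set is {D, F}; D is listed earlier → D.
F is the only step now ready → F.
Now E and G have their prerequisites met. E is listed earlier, so E next.
G needed A and F, now all done → G.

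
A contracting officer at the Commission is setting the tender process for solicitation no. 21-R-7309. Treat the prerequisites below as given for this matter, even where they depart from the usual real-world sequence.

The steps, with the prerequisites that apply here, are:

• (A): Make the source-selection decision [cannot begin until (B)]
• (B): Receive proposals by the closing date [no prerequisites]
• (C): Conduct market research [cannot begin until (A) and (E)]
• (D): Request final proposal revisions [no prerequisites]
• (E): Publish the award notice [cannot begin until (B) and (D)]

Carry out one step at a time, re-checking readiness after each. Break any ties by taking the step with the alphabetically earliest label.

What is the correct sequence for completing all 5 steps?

(B) → (A) → (D) → (E) → (C)

Nothing is required for (B) and (D). (B) has the earlier label → (B) first.
(A) now also ready, so the ready set is {(A), (D)}; (A) has the earlier label → (A).
(D) is the only step now ready → (D).
That leaves (E) as the only ready step → (E).
That leaves (C) as the only ready step → (C).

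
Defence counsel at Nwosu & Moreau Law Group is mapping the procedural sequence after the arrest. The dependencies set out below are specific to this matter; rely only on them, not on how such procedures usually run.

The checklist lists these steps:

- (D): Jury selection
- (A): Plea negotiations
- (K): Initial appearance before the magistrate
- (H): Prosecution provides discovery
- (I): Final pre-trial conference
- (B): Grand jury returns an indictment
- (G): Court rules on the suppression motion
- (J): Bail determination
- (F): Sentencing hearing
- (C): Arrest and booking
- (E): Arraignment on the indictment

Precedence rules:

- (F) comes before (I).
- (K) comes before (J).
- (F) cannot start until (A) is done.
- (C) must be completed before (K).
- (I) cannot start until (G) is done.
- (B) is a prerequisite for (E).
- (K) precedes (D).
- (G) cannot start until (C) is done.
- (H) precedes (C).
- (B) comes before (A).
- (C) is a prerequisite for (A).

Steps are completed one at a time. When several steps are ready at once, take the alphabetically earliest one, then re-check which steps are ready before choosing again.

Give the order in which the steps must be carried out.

Nothing is required for (B) and (H). (B) has the earlier label → (B) first.
Now (E) and (H) have their prerequisites met. (E) has the earlier label, so (E) next.
That leaves (H) as the only ready step → (H).
Next only (C) has its prerequisites met → (C).
(A), (G) and (K) are all available; (A) has the earlier label → (A).
(F), (G) and (K) are all available; (F) has the earlier label → (F).
Ready: (G) and (K). (G) has the earlier label → (G).
Now (I) and (K) have their prerequisites met. (I) has the earlier label, so (I) next.
Next only (K) has its prerequisites met → (K).
Now (D) and (J) have their prerequisites met. (D) has the earlier label, so (D) next.
(J) is the only step now ready → (J).

(B), (E), (H), (C), (A), (F), (G), (I), (K), (D), (J)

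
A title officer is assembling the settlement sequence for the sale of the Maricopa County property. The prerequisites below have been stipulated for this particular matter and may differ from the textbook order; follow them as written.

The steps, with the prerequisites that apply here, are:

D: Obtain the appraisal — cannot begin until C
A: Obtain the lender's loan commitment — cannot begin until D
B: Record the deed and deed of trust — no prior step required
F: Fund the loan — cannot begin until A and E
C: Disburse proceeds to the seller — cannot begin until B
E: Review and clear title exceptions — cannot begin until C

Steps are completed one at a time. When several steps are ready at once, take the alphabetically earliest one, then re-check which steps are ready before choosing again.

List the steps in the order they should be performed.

B is the only step with nothing outstanding, so it goes first.
That leaves C as the only ready step → C.
D and E are both available; D has the earlier label → D.
A now also ready, so the ready set is {A, E}; A has the earlier label → A.
E needed C, now all done → E.
F needed A and E, now all done → F.

B → C → D → A → E → F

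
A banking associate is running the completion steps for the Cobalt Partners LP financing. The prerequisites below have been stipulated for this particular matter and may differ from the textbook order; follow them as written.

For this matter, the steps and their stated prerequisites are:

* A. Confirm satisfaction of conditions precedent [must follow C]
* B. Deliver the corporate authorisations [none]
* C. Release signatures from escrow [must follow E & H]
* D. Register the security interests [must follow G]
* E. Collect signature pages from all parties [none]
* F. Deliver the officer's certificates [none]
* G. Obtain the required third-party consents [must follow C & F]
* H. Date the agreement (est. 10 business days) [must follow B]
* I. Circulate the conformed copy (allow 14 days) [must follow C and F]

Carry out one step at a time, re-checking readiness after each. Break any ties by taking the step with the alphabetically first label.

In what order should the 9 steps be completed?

B E F H C A G D I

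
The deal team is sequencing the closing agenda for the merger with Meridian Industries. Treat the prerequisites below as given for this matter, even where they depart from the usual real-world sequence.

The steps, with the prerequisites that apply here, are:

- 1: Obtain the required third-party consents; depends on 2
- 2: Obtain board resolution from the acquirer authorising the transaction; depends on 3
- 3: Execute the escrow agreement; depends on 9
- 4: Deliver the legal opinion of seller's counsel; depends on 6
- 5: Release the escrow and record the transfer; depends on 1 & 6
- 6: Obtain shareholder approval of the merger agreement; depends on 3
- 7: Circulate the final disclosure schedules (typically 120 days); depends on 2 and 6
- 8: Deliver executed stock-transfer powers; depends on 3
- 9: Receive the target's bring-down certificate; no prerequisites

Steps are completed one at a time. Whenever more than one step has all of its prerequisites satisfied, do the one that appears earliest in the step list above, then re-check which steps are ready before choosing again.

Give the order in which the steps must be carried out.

9 has no prerequisites → 9 first.
3 is the only step now ready → 3.
Now 2, 6 and 8 have their prerequisites met. 2 is listed earlier, so 2 next.
Now 1, 6 and 8 have their prerequisites met. 1 is listed earlier, so 1 next.
Now 6 and 8 have their prerequisites met. 6 is listed earlier, so 6 next.
4, 5 and 7 now also ready, so the ready set is {4, 5, 7, 8}; 4 is listed earlier → 4.
Ready: 5, 7 and 8. 5 is listed earlier → 5.
Ready: 7 and 8. 7 is listed earlier → 7.
8 is the only step now ready → 8.

9 → 3 → 2 → 1 → 6 → 4 → 5 → 7 → 8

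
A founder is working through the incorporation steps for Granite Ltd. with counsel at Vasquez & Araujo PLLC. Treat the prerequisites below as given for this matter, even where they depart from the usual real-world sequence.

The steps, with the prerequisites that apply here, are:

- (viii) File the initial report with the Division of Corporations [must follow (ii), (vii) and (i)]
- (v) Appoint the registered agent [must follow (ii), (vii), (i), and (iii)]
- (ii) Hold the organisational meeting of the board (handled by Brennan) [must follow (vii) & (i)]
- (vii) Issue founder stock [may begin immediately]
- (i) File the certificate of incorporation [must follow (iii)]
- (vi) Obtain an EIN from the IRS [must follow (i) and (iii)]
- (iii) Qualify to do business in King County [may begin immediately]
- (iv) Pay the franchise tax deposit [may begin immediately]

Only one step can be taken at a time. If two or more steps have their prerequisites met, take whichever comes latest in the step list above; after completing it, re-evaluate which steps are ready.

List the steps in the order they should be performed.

(iv), (iii) and (vii) have no prerequisites; (iv) is listed later, so (iv) is first.
Ready: (iii) and (vii). (iii) is listed later → (iii).
(i) and (vii) are both available; (i) is listed later → (i).
(vi) and (vii) are both available; (vi) is listed later → (vi).
That leaves (vii) as the only ready step → (vii).
(ii) needed (i) and (vii), now all done → (ii).
(v) and (viii) are both available; (v) is listed later → (v).
(viii) needed (i), (vii) and (ii), now all done → (viii).

(iv) → (iii) → (i) → (vi) → (vii) → (ii) → (v) → (viii)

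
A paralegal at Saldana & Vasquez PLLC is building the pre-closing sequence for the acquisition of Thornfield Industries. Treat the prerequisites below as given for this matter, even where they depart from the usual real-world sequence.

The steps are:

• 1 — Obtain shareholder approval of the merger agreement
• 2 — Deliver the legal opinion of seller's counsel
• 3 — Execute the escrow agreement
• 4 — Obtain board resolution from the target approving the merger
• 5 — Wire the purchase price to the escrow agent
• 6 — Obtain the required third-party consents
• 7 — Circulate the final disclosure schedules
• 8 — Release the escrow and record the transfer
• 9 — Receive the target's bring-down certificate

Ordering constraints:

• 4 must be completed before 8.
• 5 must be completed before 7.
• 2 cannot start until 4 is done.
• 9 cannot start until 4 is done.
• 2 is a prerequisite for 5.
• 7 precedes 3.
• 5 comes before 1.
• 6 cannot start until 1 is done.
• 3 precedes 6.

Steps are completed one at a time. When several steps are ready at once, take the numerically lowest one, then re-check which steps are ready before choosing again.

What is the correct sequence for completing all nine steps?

4, 2, 5, 1, 7, 3, 6, 8, 9

4 is the only step with nothing outstanding, so it goes first.
Now 2, 8 and 9 have their prerequisites met. 2 has the earlier label, so 2 next.
5 now also ready, so the ready set is {5, 8, 9}; 5 has the earlier label → 5.
1 and 7 now also ready, so the ready set is {1, 7, 8, 9}; 1 has the earlier label → 1.
7, 8 and 9 are all available; 7 has the earlier label → 7.
3 now also ready, so the ready set is {3, 8, 9}; 3 has the earlier label → 3.
6 now also ready, so the ready set is {6, 8, 9}; 6 has the earlier label → 6.
8 and 9 are both available; 8 has the earlier label → 8.
That leaves 9 as the only ready step → 9.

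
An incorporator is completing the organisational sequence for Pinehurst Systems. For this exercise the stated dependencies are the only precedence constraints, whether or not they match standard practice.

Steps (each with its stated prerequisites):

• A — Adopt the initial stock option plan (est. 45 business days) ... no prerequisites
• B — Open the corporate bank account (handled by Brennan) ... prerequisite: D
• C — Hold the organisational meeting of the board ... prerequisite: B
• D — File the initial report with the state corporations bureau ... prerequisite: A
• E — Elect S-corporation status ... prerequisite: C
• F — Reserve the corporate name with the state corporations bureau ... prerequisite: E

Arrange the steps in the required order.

A, D, B, C, E, F

Only A has no prerequisites, so it is first.
Next only D has its prerequisites met → D.
Next only B has its prerequisites met → B.
C needed B, now all done → C.
That leaves E as the only ready step → E.
F needed E, now all done → F.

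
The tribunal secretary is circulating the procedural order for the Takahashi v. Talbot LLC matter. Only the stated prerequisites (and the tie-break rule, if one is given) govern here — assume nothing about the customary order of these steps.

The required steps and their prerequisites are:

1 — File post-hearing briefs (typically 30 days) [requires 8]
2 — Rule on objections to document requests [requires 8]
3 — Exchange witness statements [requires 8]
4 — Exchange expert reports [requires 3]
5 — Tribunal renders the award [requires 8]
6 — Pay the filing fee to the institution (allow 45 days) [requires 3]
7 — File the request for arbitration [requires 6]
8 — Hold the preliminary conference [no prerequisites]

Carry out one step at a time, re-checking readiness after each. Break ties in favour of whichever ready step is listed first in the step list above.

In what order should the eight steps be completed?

8 1 2 3 4 5 6 7

8 is the only step with nothing outstanding, so it goes first.
1, 2, 3 and 5 are all available; 1 is listed earlier → 1.
2, 3 and 5 are all available; 2 is listed earlier → 2.
Now 3 and 5 have their prerequisites met. 3 is listed earlier, so 3 next.
4 and 6 now also ready, so the ready set is {4, 5, 6}; 4 is listed earlier → 4.
Ready: 5 and 6. 5 is listed earlier → 5.
6 is the only step now ready → 6.
7 needed 6, now all done → 7.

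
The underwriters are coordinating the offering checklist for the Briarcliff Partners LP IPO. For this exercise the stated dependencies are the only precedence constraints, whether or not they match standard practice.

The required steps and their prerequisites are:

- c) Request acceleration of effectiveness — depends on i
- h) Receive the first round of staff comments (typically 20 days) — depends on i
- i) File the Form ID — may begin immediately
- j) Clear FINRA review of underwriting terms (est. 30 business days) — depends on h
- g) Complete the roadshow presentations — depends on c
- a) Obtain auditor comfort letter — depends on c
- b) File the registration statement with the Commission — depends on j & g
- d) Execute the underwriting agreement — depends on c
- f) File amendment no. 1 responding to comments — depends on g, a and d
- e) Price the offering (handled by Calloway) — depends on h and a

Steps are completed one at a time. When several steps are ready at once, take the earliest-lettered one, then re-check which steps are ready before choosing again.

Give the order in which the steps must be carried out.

Only i has no prerequisites, so it is first.
Ready: c and h. c has the earlier label → c.
Ready: a, d, g and h. a has the earlier label → a.
d, g and h are all available; d has the earlier label → d.
Now g and h have their prerequisites met. g has the earlier label, so g next.
f now also ready, so the ready set is {f, h}; f has the earlier label → f.
h is the only step now ready → h.
e and j are both available; e has the earlier label → e.
j needed h, now all done → j.
b needed g and j, now all done → b.

i c a d g f h e j b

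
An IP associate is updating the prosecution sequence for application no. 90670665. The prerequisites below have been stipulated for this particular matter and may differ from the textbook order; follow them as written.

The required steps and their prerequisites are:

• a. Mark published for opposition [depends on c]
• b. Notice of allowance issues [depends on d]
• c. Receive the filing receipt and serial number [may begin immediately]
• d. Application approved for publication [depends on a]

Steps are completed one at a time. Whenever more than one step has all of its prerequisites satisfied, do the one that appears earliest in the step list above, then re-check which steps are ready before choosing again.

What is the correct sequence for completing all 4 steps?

c, a, d, b

c is the only step with nothing outstanding, so it goes first.
That leaves a as the only ready step → a.
d needed a, now all done → d.
Next only b has its prerequisites met → b.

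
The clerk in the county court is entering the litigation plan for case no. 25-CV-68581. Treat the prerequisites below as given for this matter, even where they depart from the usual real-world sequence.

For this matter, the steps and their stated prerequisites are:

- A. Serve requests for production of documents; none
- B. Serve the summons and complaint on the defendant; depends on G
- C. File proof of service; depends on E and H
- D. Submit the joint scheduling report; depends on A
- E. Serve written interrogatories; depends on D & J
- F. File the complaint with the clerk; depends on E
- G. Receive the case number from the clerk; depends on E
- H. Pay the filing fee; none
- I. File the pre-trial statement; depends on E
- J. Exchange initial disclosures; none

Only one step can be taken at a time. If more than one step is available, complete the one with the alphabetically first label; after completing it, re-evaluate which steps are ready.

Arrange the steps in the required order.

A, D, H, J, E, C, F, G, B, I

Nothing is required for A, H and J. A has the earlier label → A first.
Ready: D, H and J. D has the earlier label → D.
Now H and J have their prerequisites met. H has the earlier label, so H next.
Next only J has its prerequisites met → J.
That leaves E as the only ready step → E.
Now C, F, G and I have their prerequisites met. C has the earlier label, so C next.
Ready: F, G and I. F has the earlier label → F.
Ready: G and I. G has the earlier label → G.
B and I are both available; B has the earlier label → B.
I is the only step now ready → I.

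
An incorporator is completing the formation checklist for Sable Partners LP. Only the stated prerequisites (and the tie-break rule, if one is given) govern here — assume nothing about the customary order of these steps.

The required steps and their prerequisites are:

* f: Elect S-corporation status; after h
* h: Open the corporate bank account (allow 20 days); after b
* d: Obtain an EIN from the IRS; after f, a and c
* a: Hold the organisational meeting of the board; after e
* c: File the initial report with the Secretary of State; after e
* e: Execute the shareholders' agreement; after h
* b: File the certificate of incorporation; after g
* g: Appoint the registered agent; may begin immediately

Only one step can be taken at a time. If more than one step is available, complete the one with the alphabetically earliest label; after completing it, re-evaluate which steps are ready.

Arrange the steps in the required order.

g, b, h, e, a, c, f, d

g has no prerequisites → g first.
b needed g, now all done → b.
Next only h has its prerequisites met → h.
Ready: e and f. e has the earlier label → e.
a and c now also ready, so the ready set is {a, c, f}; a has the earlier label → a.
Now c and f have their prerequisites met. c has the earlier label, so c next.
f is the only step now ready → f.
d is the only step now ready → d.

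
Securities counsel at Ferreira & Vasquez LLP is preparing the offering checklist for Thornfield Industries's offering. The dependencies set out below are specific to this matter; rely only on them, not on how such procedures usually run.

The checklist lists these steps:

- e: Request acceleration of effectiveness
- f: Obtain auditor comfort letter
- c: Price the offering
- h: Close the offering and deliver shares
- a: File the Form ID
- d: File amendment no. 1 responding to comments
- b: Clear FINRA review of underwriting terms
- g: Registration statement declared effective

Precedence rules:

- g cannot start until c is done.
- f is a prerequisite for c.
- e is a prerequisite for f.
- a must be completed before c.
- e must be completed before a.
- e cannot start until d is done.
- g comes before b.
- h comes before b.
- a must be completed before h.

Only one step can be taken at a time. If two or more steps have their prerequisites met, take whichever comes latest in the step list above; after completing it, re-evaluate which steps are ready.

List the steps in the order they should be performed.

Only d has no prerequisites, so it is first.
e needed d, now all done → e.
Now a and f have their prerequisites met. a is listed later, so a next.
h now also ready, so the ready set is {h, f}; h is listed later → h.
Next only f has its prerequisites met → f.
That leaves c as the only ready step → c.
g is the only step now ready → g.
That leaves b as the only ready step → b.

d, e, a, h, f, c, g, b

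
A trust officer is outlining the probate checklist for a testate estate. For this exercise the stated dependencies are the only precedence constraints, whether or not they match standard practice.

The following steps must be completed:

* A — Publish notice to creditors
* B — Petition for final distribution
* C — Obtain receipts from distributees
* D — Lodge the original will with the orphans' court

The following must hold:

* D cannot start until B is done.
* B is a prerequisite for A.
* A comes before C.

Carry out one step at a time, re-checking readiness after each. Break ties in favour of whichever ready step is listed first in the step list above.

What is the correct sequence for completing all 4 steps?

B → A → C → D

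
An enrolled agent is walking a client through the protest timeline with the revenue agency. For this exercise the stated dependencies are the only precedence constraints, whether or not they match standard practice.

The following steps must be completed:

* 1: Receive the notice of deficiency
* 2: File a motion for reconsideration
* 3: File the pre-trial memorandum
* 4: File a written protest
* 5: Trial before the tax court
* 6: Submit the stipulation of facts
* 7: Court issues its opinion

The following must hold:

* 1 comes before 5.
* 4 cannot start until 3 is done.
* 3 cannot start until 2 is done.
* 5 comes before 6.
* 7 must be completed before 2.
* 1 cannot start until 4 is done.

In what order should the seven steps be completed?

7, 2, 3, 4, 1, 5, 6

7 is the only step with nothing outstanding, so it goes first.
2 is the only step now ready → 2.
Next only 3 has its prerequisites met → 3.
4 is the only step now ready → 4.
1 needed 4, now all done → 1.
5 needed 1, now all done → 5.
6 needed 5, now all done → 6.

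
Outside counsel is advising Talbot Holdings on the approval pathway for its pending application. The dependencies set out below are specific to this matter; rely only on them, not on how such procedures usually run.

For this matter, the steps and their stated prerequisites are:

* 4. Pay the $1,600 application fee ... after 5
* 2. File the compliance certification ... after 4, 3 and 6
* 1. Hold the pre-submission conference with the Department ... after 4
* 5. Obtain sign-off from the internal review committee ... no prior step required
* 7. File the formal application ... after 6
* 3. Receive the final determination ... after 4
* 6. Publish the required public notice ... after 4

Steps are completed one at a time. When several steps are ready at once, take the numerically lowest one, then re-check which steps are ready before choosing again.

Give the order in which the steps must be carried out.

5, 4, 1, 3, 6, 2, 7

Only 5 has no prerequisites, so it is first.
4 needed 5, now all done → 4.
1, 3 and 6 are all available; 1 has the earlier label → 1.
Now 3 and 6 have their prerequisites met. 3 has the earlier label, so 3 next.
6 is the only step now ready → 6.
Ready: 2 and 7. 2 has the earlier label → 2.
7 is the only step now ready → 7.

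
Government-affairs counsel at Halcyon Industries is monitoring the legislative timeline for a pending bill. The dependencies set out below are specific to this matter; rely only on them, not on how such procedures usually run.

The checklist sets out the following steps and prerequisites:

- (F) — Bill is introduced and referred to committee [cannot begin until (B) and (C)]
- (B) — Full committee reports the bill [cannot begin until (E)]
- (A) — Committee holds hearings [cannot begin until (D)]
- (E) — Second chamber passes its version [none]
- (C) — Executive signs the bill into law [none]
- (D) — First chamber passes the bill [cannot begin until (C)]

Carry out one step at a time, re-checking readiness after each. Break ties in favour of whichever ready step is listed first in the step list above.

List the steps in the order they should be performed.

(E), (B), (C), (F), (D), (A)

(E) and (C) have no prerequisites; (E) is listed earlier, so (E) is first.
Now (B) and (C) have their prerequisites met. (B) is listed earlier, so (B) next.
(C) is the only step now ready → (C).
Ready: (F) and (D). (F) is listed earlier → (F).
(D) needed (C), now all done → (D).
(A) is the only step now ready → (A).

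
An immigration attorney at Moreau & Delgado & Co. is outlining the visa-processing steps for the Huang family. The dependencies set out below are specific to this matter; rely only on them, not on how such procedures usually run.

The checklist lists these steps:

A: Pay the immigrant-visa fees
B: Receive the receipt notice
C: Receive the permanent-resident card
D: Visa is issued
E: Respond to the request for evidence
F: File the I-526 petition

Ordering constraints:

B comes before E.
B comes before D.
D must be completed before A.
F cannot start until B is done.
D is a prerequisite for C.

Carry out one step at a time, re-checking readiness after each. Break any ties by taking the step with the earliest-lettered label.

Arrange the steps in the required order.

B D A C E F

B is the only step with nothing outstanding, so it goes first.
Now D, E and F have their prerequisites met. D has the earlier label, so D next.
A and C now also ready, so the ready set is {A, C, E, F}; A has the earlier label → A.
Now C, E and F have their prerequisites met. C has the earlier label, so C next.
Now E and F have their prerequisites met. E has the earlier label, so E next.
F needed B, now all done → F.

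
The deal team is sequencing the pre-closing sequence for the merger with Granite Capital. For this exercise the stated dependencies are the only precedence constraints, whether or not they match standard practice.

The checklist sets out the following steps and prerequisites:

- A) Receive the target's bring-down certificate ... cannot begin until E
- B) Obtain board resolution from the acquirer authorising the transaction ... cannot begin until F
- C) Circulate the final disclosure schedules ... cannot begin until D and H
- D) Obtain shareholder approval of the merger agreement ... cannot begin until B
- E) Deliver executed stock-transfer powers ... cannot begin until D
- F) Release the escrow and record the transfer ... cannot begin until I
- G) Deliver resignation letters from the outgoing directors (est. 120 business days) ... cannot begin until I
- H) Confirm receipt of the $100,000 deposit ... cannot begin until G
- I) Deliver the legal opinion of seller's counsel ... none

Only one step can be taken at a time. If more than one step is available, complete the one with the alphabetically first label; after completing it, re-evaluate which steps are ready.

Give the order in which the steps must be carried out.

I → F → B → D → E → A → G → H → C

I has no prerequisites → I first.
Now F and G have their prerequisites met. F has the earlier label, so F next.
B and G are both available; B has the earlier label → B.
Ready: D and G. D has the earlier label → D.
E now also ready, so the ready set is {E, G}; E has the earlier label → E.
A now also ready, so the ready set is {A, G}; A has the earlier label → A.
G is the only step now ready → G.
H needed G, now all done → H.
Next only C has its prerequisites met → C.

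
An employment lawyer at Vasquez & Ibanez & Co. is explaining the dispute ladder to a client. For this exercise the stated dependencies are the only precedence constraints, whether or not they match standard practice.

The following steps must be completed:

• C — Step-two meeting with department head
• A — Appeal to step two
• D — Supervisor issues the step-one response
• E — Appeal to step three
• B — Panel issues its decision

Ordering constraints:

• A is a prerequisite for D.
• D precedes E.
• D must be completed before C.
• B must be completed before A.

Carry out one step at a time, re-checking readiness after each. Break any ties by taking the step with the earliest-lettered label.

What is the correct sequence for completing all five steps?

B has no prerequisites → B first.
That leaves A as the only ready step → A.
D needed A, now all done → D.
C and E are both available; C has the earlier label → C.
E needed D, now all done → E.

B A D C E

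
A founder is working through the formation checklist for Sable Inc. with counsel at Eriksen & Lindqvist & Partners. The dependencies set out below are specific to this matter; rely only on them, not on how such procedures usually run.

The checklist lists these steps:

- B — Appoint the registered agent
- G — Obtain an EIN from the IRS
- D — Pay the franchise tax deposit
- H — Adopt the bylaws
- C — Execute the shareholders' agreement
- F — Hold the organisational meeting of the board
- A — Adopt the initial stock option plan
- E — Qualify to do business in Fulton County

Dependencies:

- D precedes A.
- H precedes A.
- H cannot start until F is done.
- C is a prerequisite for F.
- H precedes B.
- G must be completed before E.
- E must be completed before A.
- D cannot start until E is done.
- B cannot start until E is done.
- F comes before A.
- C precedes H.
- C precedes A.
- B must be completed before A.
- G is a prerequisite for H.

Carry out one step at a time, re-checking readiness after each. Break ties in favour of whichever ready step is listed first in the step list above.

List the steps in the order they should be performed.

Nothing is required for G and C. G is listed earlier → G first.
C and E are both available; C is listed earlier → C.
F now also ready, so the ready set is {F, E}; F is listed earlier → F.
Ready: H and E. H is listed earlier → H.
E needed G, now all done → E.
Now B and D have their prerequisites met. B is listed earlier, so B next.
That leaves D as the only ready step → D.
A needed B, D, H, C, F and E, now all done → A.

G C F H E B D A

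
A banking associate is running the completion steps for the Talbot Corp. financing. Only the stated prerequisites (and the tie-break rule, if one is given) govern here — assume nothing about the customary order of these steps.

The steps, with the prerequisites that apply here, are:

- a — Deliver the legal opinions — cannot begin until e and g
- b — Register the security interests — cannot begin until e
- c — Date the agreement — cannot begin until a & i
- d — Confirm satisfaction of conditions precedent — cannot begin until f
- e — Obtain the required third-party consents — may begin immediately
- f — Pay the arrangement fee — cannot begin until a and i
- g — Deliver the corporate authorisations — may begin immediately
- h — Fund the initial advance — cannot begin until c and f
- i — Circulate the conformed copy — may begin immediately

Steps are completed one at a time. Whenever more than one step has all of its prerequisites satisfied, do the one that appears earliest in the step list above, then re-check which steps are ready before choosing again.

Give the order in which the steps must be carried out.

Nothing is required for e, g and i. e is listed earlier → e first.
b now also ready, so the ready set is {b, g, i}; b is listed earlier → b.
Ready: g and i. g is listed earlier → g.
Now a and i have their prerequisites met. a is listed earlier, so a next.
i is the only step now ready → i.
c and f are both available; c is listed earlier → c.
f needed a and i, now all done → f.
Now d and h have their prerequisites met. d is listed earlier, so d next.
Next only h has its prerequisites met → h.

e, b, g, a, i, c, f, d, h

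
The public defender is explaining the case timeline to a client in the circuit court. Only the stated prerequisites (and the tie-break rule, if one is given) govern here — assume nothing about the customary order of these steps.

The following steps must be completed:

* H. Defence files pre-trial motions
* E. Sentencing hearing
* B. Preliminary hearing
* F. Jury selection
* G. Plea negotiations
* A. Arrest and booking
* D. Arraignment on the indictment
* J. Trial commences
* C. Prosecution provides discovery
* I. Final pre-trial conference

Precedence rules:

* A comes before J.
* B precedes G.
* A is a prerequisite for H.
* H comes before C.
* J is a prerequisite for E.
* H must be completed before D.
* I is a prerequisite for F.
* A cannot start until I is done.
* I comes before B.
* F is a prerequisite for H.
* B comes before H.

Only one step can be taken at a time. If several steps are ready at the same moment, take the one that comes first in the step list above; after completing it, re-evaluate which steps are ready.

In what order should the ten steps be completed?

I has no prerequisites → I first.
B, F and A are all available; B is listed earlier → B.
G now also ready, so the ready set is {F, G, A}; F is listed earlier → F.
G and A are both available; G is listed earlier → G.
Next only A has its prerequisites met → A.
Ready: H and J. H is listed earlier → H.
D and C now also ready, so the ready set is {D, J, C}; D is listed earlier → D.
Ready: J and C. J is listed earlier → J.
E now also ready, so the ready set is {E, C}; E is listed earlier → E.
C is the only step now ready → C.

I, B, F, G, A, H, D, J, E, C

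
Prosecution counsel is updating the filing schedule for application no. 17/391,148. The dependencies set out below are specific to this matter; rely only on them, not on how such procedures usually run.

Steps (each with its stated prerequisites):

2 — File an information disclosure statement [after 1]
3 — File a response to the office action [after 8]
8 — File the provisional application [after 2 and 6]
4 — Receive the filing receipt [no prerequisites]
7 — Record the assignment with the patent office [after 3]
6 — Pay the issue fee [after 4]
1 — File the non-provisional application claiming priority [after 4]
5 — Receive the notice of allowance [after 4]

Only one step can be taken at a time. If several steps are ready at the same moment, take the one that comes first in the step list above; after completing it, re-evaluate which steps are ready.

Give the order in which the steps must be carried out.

4 → 6 → 1 → 2 → 8 → 3 → 7 → 5

Only 4 has no prerequisites, so it is first.
Ready: 6, 1 and 5. 6 is listed earlier → 6.
Now 1 and 5 have their prerequisites met. 1 is listed earlier, so 1 next.
2 now also ready, so the ready set is {2, 5}; 2 is listed earlier → 2.
8 and 5 are both available; 8 is listed earlier → 8.
3 and 5 are both available; 3 is listed earlier → 3.
Now 7 and 5 have their prerequisites met. 7 is listed earlier, so 7 next.
That leaves 5 as the only ready step → 5.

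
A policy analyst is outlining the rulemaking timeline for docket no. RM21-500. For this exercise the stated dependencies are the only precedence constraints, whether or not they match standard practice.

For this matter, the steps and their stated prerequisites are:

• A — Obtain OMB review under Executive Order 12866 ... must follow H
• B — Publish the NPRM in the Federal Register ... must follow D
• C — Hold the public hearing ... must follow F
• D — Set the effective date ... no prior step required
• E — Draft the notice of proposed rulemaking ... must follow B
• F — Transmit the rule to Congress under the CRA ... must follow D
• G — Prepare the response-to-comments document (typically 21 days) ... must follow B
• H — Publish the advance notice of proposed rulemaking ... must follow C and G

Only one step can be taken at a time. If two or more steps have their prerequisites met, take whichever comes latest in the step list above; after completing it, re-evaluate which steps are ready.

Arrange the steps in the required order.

D → F → C → B → G → H → E → A

D is the only step with nothing outstanding, so it goes first.
F and B are both available; F is listed later → F.
Ready: C and B. C is listed later → C.
B needed D, now all done → B.
Now G and E have their prerequisites met. G is listed later, so G next.
Now H and E have their prerequisites met. H is listed later, so H next.
A now also ready, so the ready set is {E, A}; E is listed later → E.
That leaves A as the only ready step → A.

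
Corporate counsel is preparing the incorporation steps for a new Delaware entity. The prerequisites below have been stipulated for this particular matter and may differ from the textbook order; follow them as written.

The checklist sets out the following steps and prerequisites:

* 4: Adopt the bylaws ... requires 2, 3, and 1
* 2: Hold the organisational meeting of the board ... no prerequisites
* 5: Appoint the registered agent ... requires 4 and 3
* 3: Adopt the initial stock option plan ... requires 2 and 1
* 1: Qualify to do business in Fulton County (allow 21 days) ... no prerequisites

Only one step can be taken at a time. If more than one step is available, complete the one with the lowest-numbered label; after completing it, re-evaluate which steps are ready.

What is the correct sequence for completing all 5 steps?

1 2 3 4 5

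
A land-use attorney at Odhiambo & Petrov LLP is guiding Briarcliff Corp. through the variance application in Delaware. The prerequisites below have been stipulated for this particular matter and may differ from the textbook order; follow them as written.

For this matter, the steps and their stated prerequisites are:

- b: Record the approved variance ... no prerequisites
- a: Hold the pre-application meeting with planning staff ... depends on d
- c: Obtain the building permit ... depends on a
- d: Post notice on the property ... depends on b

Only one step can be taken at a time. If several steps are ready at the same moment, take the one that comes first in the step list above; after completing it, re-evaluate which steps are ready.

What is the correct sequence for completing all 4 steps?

b, d, a, c

Only b has no prerequisites, so it is first.
d is the only step now ready → d.
Next only a has its prerequisites met → a.
Next only c has its prerequisites met → c.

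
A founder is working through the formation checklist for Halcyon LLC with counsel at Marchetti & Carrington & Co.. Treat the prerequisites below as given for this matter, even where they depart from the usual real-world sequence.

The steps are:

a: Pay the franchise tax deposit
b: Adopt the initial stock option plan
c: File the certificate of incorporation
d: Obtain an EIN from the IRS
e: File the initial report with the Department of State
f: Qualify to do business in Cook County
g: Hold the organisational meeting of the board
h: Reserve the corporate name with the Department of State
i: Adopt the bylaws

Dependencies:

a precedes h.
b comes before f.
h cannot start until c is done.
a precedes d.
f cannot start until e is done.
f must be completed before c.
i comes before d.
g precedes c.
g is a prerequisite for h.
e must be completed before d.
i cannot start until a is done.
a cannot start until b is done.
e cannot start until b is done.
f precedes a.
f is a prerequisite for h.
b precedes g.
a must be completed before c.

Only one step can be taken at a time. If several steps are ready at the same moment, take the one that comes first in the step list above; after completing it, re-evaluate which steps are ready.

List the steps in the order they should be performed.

b is the only step with nothing outstanding, so it goes first.
Ready: e and g. e is listed earlier → e.
f now also ready, so the ready set is {f, g}; f is listed earlier → f.
a now also ready, so the ready set is {a, g}; a is listed earlier → a.
i now also ready, so the ready set is {g, i}; g is listed earlier → g.
c now also ready, so the ready set is {c, i}; c is listed earlier → c.
h and i are both available; h is listed earlier → h.
i needed a, now all done → i.
d needed a, e and i, now all done → d.

b e f a g c h i d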